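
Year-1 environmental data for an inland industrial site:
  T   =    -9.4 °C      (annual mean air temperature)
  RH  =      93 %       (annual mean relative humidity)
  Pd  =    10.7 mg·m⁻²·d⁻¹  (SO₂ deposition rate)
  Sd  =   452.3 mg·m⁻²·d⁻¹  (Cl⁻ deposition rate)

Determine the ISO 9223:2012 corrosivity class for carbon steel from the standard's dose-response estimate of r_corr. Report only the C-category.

C4

carbon steel: T≤10 °C ⇒ hinge +0.150·(-9.4−10) = -2.9100
  SO₂ term: 1.77·10.7^0.52·exp(0.02·93-2.9100) = 2.124
  Cl⁻ term: 0.102·452.3^0.62·exp(0.033·93+0.04·-9.4) = 66.76
  r_corr = 2.124 + 66.76 = 68.88 μm/a
68.9 μm/a falls in (50, 80] for carbon steel → category C4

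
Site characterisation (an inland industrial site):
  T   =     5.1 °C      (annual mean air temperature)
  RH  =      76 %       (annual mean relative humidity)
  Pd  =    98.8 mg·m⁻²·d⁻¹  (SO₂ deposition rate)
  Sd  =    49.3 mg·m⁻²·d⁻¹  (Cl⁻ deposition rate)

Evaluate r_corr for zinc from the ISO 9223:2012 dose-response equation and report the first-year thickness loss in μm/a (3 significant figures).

r_corr = 3.12 μm/a

zinc: temperature factor f = +0.038·(-4.9) = -0.1862
  SO₂ term: 0.0129·98.8^0.44·exp(0.046·76-0.1862) = 2.665
  Sd branch = 0.0175·Sd^0.57·e^(0.008·RH+0.085·T) = 0.4574 μm/a
  r_corr = 2.665 + 0.4574 = 3.122 μm/a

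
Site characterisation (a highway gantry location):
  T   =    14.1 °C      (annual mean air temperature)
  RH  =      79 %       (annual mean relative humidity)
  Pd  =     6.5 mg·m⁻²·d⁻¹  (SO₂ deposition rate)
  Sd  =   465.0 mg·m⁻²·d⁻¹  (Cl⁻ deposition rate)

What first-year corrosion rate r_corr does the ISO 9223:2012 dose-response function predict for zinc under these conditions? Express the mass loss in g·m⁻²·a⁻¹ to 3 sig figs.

r_corr = 31.8 g·m⁻²·a⁻¹

zinc: temperature factor f = -0.071·(4.1) = -0.2911
  SO₂ term: 0.0129·6.5^0.44·exp(0.046·79-0.2911) = 0.8319
  Sd branch = 0.0175·Sd^0.57·e^(0.008·RH+0.085·T) = 3.618 μm/a
  r_corr = 0.8319 + 3.618 = 4.45 μm/a
Convert to mass loss: 4.45 μm/a × 7.14 g/cm³ = 31.77 g·m⁻²·a⁻¹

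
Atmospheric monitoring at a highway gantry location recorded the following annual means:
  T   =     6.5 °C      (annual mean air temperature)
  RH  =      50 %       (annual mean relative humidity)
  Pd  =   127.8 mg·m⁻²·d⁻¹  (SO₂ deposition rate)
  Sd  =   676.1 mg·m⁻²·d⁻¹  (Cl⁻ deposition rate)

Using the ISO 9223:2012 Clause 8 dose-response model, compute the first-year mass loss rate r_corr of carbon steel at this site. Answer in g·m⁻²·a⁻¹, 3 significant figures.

carbon steel: temperature factor f = +0.150·(-3.5) = -0.5250
  Pd branch = 1.77·Pd^0.52·e^(0.02·RH+f) = 35.45 μm/a
  Cl⁻ term: 0.102·676.1^0.62·exp(0.033·50+0.04·6.5) = 39.15
  sum: 35.45 + 39.15 → r_corr = 74.6 μm/a
Convert to mass loss: 74.6 μm/a × 7.85 g/cm³ = 585.6 g·m⁻²·a⁻¹

r_corr = 586 g·m⁻²·a⁻¹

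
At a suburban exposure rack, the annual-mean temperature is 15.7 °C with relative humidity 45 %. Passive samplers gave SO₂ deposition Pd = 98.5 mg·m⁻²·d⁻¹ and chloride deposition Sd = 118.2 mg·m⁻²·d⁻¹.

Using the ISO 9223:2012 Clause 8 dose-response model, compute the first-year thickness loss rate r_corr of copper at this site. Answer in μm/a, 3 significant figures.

copper: temperature factor f = -0.080·(5.7) = -0.4560
  SO₂ term: 0.0053·98.5^0.26·exp(0.059·45-0.4560) = 0.1576
  Sd branch = 0.01025·Sd^0.27·e^(0.036·RH+0.049·T) = 0.4055 μm/a
  sum: 0.1576 + 0.4055 → r_corr = 0.5631 μm/a

r_corr = 0.563 μm/a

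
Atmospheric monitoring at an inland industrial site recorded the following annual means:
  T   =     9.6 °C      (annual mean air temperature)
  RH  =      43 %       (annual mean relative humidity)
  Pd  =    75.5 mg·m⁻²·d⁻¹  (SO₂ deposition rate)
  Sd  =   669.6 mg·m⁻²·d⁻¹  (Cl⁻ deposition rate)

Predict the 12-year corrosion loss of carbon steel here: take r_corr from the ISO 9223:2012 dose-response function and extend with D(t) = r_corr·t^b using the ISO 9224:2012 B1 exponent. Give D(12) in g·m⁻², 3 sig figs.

carbon steel: T≤10 °C ⇒ hinge +0.150·(9.6−10) = -0.0600
  SO₂ term: 1.77·75.5^0.52·exp(0.02·43-0.0600) = 37.32
  Cl⁻ term: 0.102·669.6^0.62·exp(0.033·43+0.04·9.6) = 34.97
  sum: 37.32 + 34.97 → r_corr = 72.29 μm/a
Long-term exponent b (ISO 9224 Table 2, B1) = 0.523
  D(12) = 72.29 × 12^0.523 = 72.29 × 3.668 = 265.1 μm
  Mass loss = 265.1 μm × 7.85 g/cm³ = 2081 g·m⁻²

D(12) = 2.08e+03 g·m⁻²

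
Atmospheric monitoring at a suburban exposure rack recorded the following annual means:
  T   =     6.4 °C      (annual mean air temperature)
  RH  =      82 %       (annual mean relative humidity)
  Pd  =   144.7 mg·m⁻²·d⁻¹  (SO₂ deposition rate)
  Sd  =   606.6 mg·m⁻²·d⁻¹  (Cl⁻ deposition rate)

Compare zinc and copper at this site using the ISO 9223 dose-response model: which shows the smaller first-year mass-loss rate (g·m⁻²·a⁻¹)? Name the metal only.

copper

zinc: T≤10 °C ⇒ hinge +0.038·(6.4−10) = -0.1368
  SO₂ term: 0.0129·144.7^0.44·exp(0.046·82-0.1368) = 4.365
  Sd branch = 0.0175·Sd^0.57·e^(0.008·RH+0.085·T) = 2.241 μm/a
  sum: 4.365 + 2.241 → r_corr = 6.606 μm/a
  mass loss = 6.606 μm/a × 7.14 g/cm³ = 47.16 g·m⁻²·a⁻¹
copper: temperature factor f = +0.126·(-3.6) = -0.4536
  SO₂ term: 0.0053·144.7^0.26·exp(0.059·82-0.4536) = 1.549
  Cl⁻ term: 0.01025·606.6^0.27·exp(0.036·82+0.049·6.4) = 1.515
  r_corr = 1.549 + 1.515 = 3.064 μm/a
  mass loss = 3.064 μm/a × 8.96 g/cm³ = 27.45 g·m⁻²·a⁻¹
Ordering by g·m⁻²·a⁻¹: zinc (47.2) > copper (27.5)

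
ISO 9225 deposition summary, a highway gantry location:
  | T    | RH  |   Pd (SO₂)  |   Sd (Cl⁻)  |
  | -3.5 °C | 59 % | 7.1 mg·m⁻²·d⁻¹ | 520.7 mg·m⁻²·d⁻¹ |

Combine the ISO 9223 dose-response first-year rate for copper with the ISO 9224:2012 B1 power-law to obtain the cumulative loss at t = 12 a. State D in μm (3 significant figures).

D(12) = 2.33 μm

copper: T≤10 °C ⇒ hinge +0.126·(-3.5−10) = -1.7010
  SO₂ term: 0.0053·7.1^0.26·exp(0.059·59-1.7010) = 0.05232
  Sd branch = 0.01025·Sd^0.27·e^(0.036·RH+0.049·T) = 0.391 μm/a
  sum: 0.05232 + 0.391 → r_corr = 0.4433 μm/a
ISO 9224: D(t) = r_corr · t^b with b = 0.667 (copper, B1)
  D(12) = 0.4433 × 12^0.667 = 0.4433 × 5.246 = 2.325 μm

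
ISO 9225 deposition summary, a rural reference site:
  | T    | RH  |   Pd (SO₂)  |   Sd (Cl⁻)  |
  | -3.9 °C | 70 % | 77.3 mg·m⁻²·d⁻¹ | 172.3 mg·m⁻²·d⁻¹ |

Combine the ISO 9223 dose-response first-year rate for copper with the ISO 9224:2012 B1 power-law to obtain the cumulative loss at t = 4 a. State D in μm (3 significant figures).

D(4) = 1.51 μm

copper: temperature factor f = +0.126·(-13.9) = -1.7514
  SO₂ term: 0.0053·77.3^0.26·exp(0.059·70-1.7514) = 0.1771
  Sd branch = 0.01025·Sd^0.27·e^(0.036·RH+0.049·T) = 0.4226 μm/a
  sum: 0.1771 + 0.4226 → r_corr = 0.5997 μm/a
Power-law: D(4) = r_corr · 4^0.667
  D(4) = 0.5997 × 4^0.667 = 0.5997 × 2.521 = 1.512 μm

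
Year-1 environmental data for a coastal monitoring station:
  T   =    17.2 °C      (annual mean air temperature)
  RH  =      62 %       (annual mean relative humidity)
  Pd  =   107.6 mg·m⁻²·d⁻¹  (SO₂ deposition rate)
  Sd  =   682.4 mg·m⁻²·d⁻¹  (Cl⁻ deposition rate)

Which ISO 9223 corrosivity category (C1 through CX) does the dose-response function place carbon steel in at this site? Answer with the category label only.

carbon steel: temperature factor f = -0.054·(7.2) = -0.3888
  sulphur-dioxide contribution → 47.23 μm/a
  chloride contribution → 89.76 μm/a
  ⇒ r_corr(carbon steel) = 137 μm/a
ISO 9223 Table 2 (carbon steel): 80 < 137 ≤ 200 μm/a ⇒ C5

C5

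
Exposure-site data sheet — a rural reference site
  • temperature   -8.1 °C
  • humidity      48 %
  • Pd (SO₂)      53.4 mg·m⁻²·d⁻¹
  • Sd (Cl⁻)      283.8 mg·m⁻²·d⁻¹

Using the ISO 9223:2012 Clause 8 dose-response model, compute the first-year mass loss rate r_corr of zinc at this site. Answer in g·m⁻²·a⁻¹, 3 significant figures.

zinc: T≤10 °C ⇒ hinge +0.038·(-8.1−10) = -0.6878
  SO₂ term: 0.0129·53.4^0.44·exp(0.046·48-0.6878) = 0.3396
  Cl⁻ term: 0.0175·283.8^0.57·exp(0.008·48+0.085·-8.1) = 0.3229
  r_corr = 0.3396 + 0.3229 = 0.6624 μm/a
Convert to mass loss: 0.6624 μm/a × 7.14 g/cm³ = 4.73 g·m⁻²·a⁻¹

r_corr = 4.73 g·m⁻²·a⁻¹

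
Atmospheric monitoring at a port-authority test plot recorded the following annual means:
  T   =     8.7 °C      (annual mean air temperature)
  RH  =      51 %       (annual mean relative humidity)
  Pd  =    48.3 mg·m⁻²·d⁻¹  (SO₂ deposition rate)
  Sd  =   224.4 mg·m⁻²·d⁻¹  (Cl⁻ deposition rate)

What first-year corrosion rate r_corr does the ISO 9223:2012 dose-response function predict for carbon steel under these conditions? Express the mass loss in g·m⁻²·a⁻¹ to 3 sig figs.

carbon steel: temperature factor f = +0.150·(-1.3) = -0.1950
  sulphur-dioxide contribution → 30.33 μm/a
  chloride contribution → 22.3 μm/a
  ⇒ r_corr(carbon steel) = 52.63 μm/a
Convert to mass loss: 52.63 μm/a × 7.85 g/cm³ = 413.2 g·m⁻²·a⁻¹

r_corr = 413 g·m⁻²·a⁻¹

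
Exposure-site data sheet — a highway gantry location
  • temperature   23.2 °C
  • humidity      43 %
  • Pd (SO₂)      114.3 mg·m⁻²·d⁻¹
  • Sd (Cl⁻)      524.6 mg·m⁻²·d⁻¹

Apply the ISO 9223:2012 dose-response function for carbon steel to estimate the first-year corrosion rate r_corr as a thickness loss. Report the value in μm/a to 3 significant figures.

carbon steel: temperature factor f = -0.054·(13.2) = -0.7128
  SO₂ term: 1.77·114.3^0.52·exp(0.02·43-0.7128) = 24.1
  Cl⁻ term: 0.102·524.6^0.62·exp(0.033·43+0.04·23.2) = 51.78
  sum: 24.1 + 51.78 → r_corr = 75.89 μm/a

r_corr = 75.9 μm/a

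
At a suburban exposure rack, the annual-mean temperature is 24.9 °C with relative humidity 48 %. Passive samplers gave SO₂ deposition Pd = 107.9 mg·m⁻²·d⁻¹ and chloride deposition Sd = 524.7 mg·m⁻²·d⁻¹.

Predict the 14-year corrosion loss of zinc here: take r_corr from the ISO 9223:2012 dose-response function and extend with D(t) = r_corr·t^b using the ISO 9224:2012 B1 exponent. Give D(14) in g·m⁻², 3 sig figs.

zinc: T>10 °C ⇒ hinge -0.071·(24.9−10) = -1.0579
  SO₂ term: 0.0129·107.9^0.44·exp(0.046·48-1.0579) = 0.3196
  Cl⁻ term: 0.0175·524.7^0.57·exp(0.008·48+0.085·24.9) = 7.574
  sum: 0.3196 + 7.574 → r_corr = 7.894 μm/a
Power-law: D(14) = r_corr · 14^0.813
  D(14) = 7.894 × 14^0.813 = 7.894 × 8.547 = 67.47 μm
  Mass loss = 67.47 μm × 7.14 g/cm³ = 481.7 g·m⁻²

D(14) = 482 g·m⁻²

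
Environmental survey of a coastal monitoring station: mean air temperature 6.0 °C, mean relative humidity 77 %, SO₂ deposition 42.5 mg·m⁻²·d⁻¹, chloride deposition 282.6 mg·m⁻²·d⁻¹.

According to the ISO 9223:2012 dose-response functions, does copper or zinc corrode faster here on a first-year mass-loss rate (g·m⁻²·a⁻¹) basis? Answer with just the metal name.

zinc

copper: f(T) = +0.126·(T−10) [T≤10 °C] = -0.5040
  SO₂ term: 0.0053·42.5^0.26·exp(0.059·77-0.5040) = 0.7976
  Cl⁻ term: 0.01025·282.6^0.27·exp(0.036·77+0.049·6.0) = 1.009
  sum: 0.7976 + 1.009 → r_corr = 1.807 μm/a
  mass loss = 1.807 μm/a × 8.96 g/cm³ = 16.19 g·m⁻²·a⁻¹
zinc: T≤10 °C ⇒ hinge +0.038·(6.0−10) = -0.1520
  Pd branch = 0.0129·Pd^0.44·e^(0.046·RH+f) = 1.992 μm/a
  Cl⁻ term: 0.0175·282.6^0.57·exp(0.008·77+0.085·6.0) = 1.347
  r_corr = 1.992 + 1.347 = 3.339 μm/a
  mass loss = 3.339 μm/a × 7.14 g/cm³ = 23.84 g·m⁻²·a⁻¹
Ordering by g·m⁻²·a⁻¹: zinc (23.8) > copper (16.2)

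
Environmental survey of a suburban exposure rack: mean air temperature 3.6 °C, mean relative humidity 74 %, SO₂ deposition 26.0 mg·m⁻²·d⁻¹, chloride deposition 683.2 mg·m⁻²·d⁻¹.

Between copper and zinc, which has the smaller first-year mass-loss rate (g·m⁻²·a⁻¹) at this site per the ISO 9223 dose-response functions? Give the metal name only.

copper

copper: temperature factor f = +0.126·(-6.4) = -0.8064
  Pd branch = 0.0053·Pd^0.26·e^(0.059·RH+f) = 0.4346 μm/a
  Cl⁻ term: 0.01025·683.2^0.27·exp(0.036·74+0.049·3.6) = 1.022
  sum: 0.4346 + 1.022 → r_corr = 1.457 μm/a
  mass loss = 1.457 μm/a × 8.96 g/cm³ = 13.05 g·m⁻²·a⁻¹
zinc: T≤10 °C ⇒ hinge +0.038·(3.6−10) = -0.2432
  SO₂ term: 0.0129·26.0^0.44·exp(0.046·74-0.2432) = 1.276
  Sd branch = 0.0175·Sd^0.57·e^(0.008·RH+0.085·T) = 1.773 μm/a
  r_corr = 1.276 + 1.773 = 3.049 μm/a
  mass loss = 3.049 μm/a × 7.14 g/cm³ = 21.77 g·m⁻²·a⁻¹
Ordering by g·m⁻²·a⁻¹: zinc (21.8) > copper (13.1)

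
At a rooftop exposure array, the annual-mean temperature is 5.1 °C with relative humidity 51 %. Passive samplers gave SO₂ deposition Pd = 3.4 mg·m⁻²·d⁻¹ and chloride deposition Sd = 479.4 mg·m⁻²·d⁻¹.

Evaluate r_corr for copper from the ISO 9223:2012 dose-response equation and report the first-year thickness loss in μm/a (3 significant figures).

copper: f(T) = +0.126·(T−10) [T≤10 °C] = -0.6174
  Pd branch = 0.0053·Pd^0.26·e^(0.059·RH+f) = 0.07964 μm/a
  Sd branch = 0.01025·Sd^0.27·e^(0.036·RH+0.049·T) = 0.4369 μm/a
  r_corr = 0.07964 + 0.4369 = 0.5166 μm/a

r_corr = 0.517 μm/a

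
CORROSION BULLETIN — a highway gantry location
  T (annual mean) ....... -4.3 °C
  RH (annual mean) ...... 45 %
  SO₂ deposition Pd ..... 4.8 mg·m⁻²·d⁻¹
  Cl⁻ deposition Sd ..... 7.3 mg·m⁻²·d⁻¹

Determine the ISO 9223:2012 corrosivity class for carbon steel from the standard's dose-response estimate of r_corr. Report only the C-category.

C2

carbon steel: T≤10 °C ⇒ hinge +0.150·(-4.3−10) = -2.1450
  sulphur-dioxide contribution → 1.152 μm/a
  chloride contribution → 1.3 μm/a
  ⇒ r_corr(carbon steel) = 2.453 μm/a
Category bounds: 1.3…25 μm/a bracket r_corr ⇒ C2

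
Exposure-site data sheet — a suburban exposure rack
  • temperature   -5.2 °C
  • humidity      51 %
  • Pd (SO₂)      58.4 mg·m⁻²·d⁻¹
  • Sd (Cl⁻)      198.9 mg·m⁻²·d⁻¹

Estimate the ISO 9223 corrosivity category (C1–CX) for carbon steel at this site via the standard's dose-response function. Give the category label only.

C2

carbon steel: f(T) = +0.150·(T−10) [T≤10 °C] = -2.2800
  Pd branch = 1.77·Pd^0.52·e^(0.02·RH+f) = 4.162 μm/a
  Cl⁻ term: 0.102·198.9^0.62·exp(0.033·51+0.04·-5.2) = 11.87
  r_corr = 4.162 + 11.87 = 16.03 μm/a
ISO 9223 Table 2 (carbon steel): 1.3 < 16 ≤ 25 μm/a ⇒ C2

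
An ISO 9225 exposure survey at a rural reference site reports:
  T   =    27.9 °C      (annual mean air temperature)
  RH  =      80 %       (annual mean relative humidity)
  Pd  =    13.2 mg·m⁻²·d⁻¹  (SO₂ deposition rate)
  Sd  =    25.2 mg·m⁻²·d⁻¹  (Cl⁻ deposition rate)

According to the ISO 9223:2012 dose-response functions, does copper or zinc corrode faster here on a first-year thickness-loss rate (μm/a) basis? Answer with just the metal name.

zinc

copper: temperature factor f = -0.080·(17.9) = -1.4320
  sulphur-dioxide contribution → 0.2777 μm/a
  chloride contribution → 1.712 μm/a
  ⇒ r_corr(copper) = 1.99 μm/a
zinc: f(T) = -0.071·(T−10) [T>10 °C] = -1.2709
  sulphur-dioxide contribution → 0.4466 μm/a
  chloride contribution → 2.237 μm/a
  ⇒ r_corr(zinc) = 2.684 μm/a
Ordering by μm/a: zinc (2.68) > copper (1.99)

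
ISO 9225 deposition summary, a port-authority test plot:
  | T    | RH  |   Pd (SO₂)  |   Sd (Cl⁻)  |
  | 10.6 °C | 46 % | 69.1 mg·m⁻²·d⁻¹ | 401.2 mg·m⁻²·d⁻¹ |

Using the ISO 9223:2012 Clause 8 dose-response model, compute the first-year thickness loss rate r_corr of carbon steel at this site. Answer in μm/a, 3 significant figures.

carbon steel: T>10 °C ⇒ hinge -0.054·(10.6−10) = -0.0324
  sulphur-dioxide contribution → 38.9 μm/a
  chloride contribution → 29.25 μm/a
  total first-year rate 68.15 μm/a

r_corr = 68.2 μm/a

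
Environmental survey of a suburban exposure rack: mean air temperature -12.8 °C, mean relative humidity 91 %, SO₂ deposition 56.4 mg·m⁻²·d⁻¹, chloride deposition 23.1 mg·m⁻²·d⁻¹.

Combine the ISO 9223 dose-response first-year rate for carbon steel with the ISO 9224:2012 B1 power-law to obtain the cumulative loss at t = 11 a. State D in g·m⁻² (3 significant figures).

carbon steel: T≤10 °C ⇒ hinge +0.150·(-12.8−10) = -3.4200
  sulphur-dioxide contribution → 2.909 μm/a
  chloride contribution → 8.627 μm/a
  ⇒ r_corr(carbon steel) = 11.54 μm/a
ISO 9224: D(t) = r_corr · t^b with b = 0.523 (carbon steel, B1)
  D(11) = 11.54 × 11^0.523 = 11.54 × 3.505 = 40.43 μm
  Mass loss = 40.43 μm × 7.85 g/cm³ = 317.4 g·m⁻²

D(11) = 317 g·m⁻²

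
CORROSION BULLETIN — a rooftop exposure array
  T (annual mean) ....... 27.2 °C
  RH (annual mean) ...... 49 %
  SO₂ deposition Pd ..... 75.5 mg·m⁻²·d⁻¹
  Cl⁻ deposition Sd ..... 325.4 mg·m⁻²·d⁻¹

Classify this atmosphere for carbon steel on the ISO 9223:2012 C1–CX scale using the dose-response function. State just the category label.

carbon steel: temperature factor f = -0.054·(17.2) = -0.9288
  SO₂ term: 1.77·75.5^0.52·exp(0.02·49-0.9288) = 17.65
  Cl⁻ term: 0.102·325.4^0.62·exp(0.033·49+0.04·27.2) = 55.09
  sum: 17.65 + 55.09 → r_corr = 72.74 μm/a
72.7 μm/a falls in (50, 80] for carbon steel → category C4

C4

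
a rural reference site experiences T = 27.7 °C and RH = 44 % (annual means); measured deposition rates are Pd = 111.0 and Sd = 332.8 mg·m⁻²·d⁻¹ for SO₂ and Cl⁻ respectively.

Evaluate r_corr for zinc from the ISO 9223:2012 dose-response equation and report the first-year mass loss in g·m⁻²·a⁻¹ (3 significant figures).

r_corr = 52.8 g·m⁻²·a⁻¹

zinc: f(T) = -0.071·(T−10) [T>10 °C] = -1.2567
  Pd branch = 0.0129·Pd^0.44·e^(0.046·RH+f) = 0.2207 μm/a
  Cl⁻ term: 0.0175·332.8^0.57·exp(0.008·44+0.085·27.7) = 7.18
  r_corr = 0.2207 + 7.18 = 7.4 μm/a
Convert to mass loss: 7.4 μm/a × 7.14 g/cm³ = 52.84 g·m⁻²·a⁻¹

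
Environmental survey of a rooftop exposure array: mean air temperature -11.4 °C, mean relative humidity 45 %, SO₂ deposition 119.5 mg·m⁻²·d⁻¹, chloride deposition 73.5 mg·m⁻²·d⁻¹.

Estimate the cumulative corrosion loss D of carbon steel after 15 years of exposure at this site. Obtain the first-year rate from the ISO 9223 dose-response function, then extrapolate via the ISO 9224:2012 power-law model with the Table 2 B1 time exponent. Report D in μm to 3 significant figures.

carbon steel: f(T) = +0.150·(T−10) [T≤10 °C] = -3.2100
  SO₂ term: 1.77·119.5^0.52·exp(0.02·45-3.2100) = 2.113
  Sd branch = 0.102·Sd^0.62·e^(0.033·RH+0.04·T) = 4.098 μm/a
  r_corr = 2.113 + 4.098 = 6.212 μm/a
Long-term exponent b (ISO 9224 Table 2, B1) = 0.523
  D(15) = 6.212 × 15^0.523 = 6.212 × 4.122 = 25.6 μm

D(15) = 25.6 μm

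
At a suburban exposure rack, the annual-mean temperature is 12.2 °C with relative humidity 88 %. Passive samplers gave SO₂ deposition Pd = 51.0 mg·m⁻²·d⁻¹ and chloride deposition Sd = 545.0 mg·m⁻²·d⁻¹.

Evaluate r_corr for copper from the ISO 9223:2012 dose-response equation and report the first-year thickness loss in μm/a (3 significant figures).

r_corr = 4.65 μm/a

copper: temperature factor f = -0.080·(2.2) = -0.1760
  Pd branch = 0.0053·Pd^0.26·e^(0.059·RH+f) = 2.222 μm/a
  Sd branch = 0.01025·Sd^0.27·e^(0.036·RH+0.049·T) = 2.427 μm/a
  r_corr = 2.222 + 2.427 = 4.648 μm/a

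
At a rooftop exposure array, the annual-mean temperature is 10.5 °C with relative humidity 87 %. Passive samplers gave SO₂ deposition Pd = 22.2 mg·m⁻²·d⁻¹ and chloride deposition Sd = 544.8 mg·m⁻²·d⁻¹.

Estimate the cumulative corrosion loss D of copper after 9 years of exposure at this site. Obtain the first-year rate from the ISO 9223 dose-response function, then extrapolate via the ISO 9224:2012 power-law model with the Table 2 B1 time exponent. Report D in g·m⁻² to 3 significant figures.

copper: f(T) = -0.080·(T−10) [T>10 °C] = -0.0400
  sulphur-dioxide contribution → 1.933 μm/a
  chloride contribution → 2.154 μm/a
  total first-year rate 4.086 μm/a
Power-law: D(9) = r_corr · 9^0.667
  D(9) = 4.086 × 9^0.667 = 4.086 × 4.33 = 17.69 μm
  Mass loss = 17.69 μm × 8.96 g/cm³ = 158.5 g·m⁻²

D(9) = 159 g·m⁻²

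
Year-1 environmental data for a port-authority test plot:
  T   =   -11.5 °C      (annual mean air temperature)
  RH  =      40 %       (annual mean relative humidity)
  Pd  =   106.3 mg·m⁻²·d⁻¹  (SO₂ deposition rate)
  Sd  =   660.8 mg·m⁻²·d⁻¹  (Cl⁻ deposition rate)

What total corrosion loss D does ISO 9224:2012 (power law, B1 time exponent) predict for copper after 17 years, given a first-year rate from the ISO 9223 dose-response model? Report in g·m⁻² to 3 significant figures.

D(17) = 9.18 g·m⁻²

copper: f(T) = +0.126·(T−10) [T≤10 °C] = -2.7090
  SO₂ term: 0.0053·106.3^0.26·exp(0.059·40-2.7090) = 0.01258
  Sd branch = 0.01025·Sd^0.27·e^(0.036·RH+0.049·T) = 0.1422 μm/a
  r_corr = 0.01258 + 0.1422 = 0.1547 μm/a
Long-term exponent b (ISO 9224 Table 2, B1) = 0.667
  D(17) = 0.1547 × 17^0.667 = 0.1547 × 6.618 = 1.024 μm
  Mass loss = 1.024 μm × 8.96 g/cm³ = 9.176 g·m⁻²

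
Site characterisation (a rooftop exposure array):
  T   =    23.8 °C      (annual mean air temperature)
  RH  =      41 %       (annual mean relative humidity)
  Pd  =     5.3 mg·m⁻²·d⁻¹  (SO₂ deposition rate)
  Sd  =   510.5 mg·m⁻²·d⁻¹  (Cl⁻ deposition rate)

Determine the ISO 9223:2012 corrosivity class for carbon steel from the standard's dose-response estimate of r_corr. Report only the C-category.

C4

carbon steel: T>10 °C ⇒ hinge -0.054·(23.8−10) = -0.7452
  SO₂ term: 1.77·5.3^0.52·exp(0.02·41-0.7452) = 4.54
  Cl⁻ term: 0.102·510.5^0.62·exp(0.033·41+0.04·23.8) = 48.82
  r_corr = 4.54 + 48.82 = 53.36 μm/a
53.4 μm/a falls in (50, 80] for carbon steel → category C4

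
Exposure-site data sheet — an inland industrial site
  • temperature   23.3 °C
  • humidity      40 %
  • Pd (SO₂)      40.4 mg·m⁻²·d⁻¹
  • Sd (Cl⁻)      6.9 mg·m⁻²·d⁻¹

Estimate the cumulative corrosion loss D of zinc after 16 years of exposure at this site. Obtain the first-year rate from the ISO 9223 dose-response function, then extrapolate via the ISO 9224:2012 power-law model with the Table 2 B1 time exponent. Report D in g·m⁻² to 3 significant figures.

D(16) = 46.7 g·m⁻²

zinc: T>10 °C ⇒ hinge -0.071·(23.3−10) = -0.9443
  Pd branch = 0.0129·Pd^0.44·e^(0.046·RH+f) = 0.1608 μm/a
  Cl⁻ term: 0.0175·6.9^0.57·exp(0.008·40+0.085·23.3) = 0.5251
  r_corr = 0.1608 + 0.5251 = 0.686 μm/a
Long-term exponent b (ISO 9224 Table 2, B1) = 0.813
  D(16) = 0.686 × 16^0.813 = 0.686 × 9.527 = 6.535 μm
  Mass loss = 6.535 μm × 7.14 g/cm³ = 46.66 g·m⁻²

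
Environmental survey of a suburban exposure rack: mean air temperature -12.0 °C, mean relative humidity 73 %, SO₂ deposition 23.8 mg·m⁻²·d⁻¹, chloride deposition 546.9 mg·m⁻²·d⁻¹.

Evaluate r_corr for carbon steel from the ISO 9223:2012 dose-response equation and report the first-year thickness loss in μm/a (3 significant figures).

carbon steel: temperature factor f = +0.150·(-22.0) = -3.3000
  SO₂ term: 1.77·23.8^0.52·exp(0.02·73-3.3000) = 1.461
  Sd branch = 0.102·Sd^0.62·e^(0.033·RH+0.04·T) = 34.98 μm/a
  sum: 1.461 + 34.98 → r_corr = 36.44 μm/a

r_corr = 36.4 μm/a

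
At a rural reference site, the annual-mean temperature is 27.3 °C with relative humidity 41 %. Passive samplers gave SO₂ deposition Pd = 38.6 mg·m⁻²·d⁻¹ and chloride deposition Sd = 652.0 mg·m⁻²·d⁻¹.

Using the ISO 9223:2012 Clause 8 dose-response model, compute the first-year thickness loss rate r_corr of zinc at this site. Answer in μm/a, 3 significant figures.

r_corr = 10.1 μm/a

zinc: temperature factor f = -0.071·(17.3) = -1.2283
  sulphur-dioxide contribution → 0.1243 μm/a
  chloride contribution → 9.94 μm/a
  ⇒ r_corr(zinc) = 10.06 μm/a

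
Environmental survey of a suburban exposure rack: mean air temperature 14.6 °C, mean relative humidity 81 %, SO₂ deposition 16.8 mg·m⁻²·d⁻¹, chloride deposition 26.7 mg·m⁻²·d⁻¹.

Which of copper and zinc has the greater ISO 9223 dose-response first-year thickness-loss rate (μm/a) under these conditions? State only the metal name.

copper: temperature factor f = -0.080·(4.6) = -0.3680
  SO₂ term: 0.0053·16.8^0.26·exp(0.059·81-0.3680) = 0.9089
  Sd branch = 0.01025·Sd^0.27·e^(0.036·RH+0.049·T) = 0.9397 μm/a
  sum: 0.9089 + 0.9397 → r_corr = 1.849 μm/a
zinc: T>10 °C ⇒ hinge -0.071·(14.6−10) = -0.3266
  SO₂ term: 0.0129·16.8^0.44·exp(0.046·81-0.3266) = 1.337
  Sd branch = 0.0175·Sd^0.57·e^(0.008·RH+0.085·T) = 0.7525 μm/a
  r_corr = 1.337 + 0.7525 = 2.089 μm/a
Ordering by μm/a: zinc (2.09) > copper (1.85)

zinc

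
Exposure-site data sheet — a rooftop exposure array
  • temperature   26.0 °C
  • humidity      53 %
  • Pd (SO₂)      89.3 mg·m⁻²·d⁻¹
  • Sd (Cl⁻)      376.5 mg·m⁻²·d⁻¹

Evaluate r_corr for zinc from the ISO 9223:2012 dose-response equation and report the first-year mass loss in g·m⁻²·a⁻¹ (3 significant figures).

r_corr = 53.6 g·m⁻²·a⁻¹

zinc: f(T) = -0.071·(T−10) [T>10 °C] = -1.1360
  sulphur-dioxide contribution → 0.3423 μm/a
  chloride contribution → 7.164 μm/a
  total first-year rate 7.506 μm/a
Convert to mass loss: 7.506 μm/a × 7.14 g/cm³ = 53.6 g·m⁻²·a⁻¹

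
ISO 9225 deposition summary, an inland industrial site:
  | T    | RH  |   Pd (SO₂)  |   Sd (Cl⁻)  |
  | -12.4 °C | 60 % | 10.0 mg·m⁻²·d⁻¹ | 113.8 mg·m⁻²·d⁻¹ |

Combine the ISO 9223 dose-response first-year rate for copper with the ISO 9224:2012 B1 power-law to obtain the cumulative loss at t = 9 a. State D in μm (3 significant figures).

copper: temperature factor f = +0.126·(-22.4) = -2.8224
  SO₂ term: 0.0053·10.0^0.26·exp(0.059·60-2.8224) = 0.01977
  Cl⁻ term: 0.01025·113.8^0.27·exp(0.036·60+0.049·-12.4) = 0.1738
  sum: 0.01977 + 0.1738 → r_corr = 0.1936 μm/a
Power-law: D(9) = r_corr · 9^0.667
  D(9) = 0.1936 × 9^0.667 = 0.1936 × 4.33 = 0.8382 μm

D(9) = 0.838 μm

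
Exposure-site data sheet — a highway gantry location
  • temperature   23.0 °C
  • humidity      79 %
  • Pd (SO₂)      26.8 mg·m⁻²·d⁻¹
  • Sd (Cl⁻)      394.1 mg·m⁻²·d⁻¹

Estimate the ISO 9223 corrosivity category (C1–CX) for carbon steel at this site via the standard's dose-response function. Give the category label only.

C5

carbon steel: f(T) = -0.054·(T−10) [T>10 °C] = -0.7020
  sulphur-dioxide contribution → 23.55 μm/a
  chloride contribution → 141.1 μm/a
  total first-year rate 164.7 μm/a
Category bounds: 80…200 μm/a bracket r_corr ⇒ C5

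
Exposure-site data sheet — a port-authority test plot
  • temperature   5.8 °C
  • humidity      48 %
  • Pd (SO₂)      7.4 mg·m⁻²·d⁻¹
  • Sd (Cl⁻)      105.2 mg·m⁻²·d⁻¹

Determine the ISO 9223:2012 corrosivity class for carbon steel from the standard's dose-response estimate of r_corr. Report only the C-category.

carbon steel: temperature factor f = +0.150·(-4.2) = -0.6300
  Pd branch = 1.77·Pd^0.52·e^(0.02·RH+f) = 6.971 μm/a
  Sd branch = 0.102·Sd^0.62·e^(0.033·RH+0.04·T) = 11.24 μm/a
  sum: 6.971 + 11.24 → r_corr = 18.22 μm/a
18.2 μm/a falls in (1.3, 25] for carbon steel → category C2

C2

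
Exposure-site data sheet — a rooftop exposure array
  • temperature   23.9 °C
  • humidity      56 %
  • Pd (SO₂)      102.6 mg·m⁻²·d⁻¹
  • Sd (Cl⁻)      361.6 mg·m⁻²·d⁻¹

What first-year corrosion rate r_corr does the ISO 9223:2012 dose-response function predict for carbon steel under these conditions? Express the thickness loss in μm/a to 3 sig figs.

carbon steel: f(T) = -0.054·(T−10) [T>10 °C] = -0.7506
  sulphur-dioxide contribution → 28.46 μm/a
  chloride contribution → 64.93 μm/a
  total first-year rate 93.39 μm/a

r_corr = 93.4 μm/a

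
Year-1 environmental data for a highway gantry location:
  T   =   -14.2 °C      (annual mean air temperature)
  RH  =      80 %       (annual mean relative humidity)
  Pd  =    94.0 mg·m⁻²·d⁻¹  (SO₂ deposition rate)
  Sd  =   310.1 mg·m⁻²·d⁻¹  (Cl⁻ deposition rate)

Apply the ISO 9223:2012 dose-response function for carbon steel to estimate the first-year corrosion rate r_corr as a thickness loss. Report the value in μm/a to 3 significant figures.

carbon steel: f(T) = +0.150·(T−10) [T≤10 °C] = -3.6300
  SO₂ term: 1.77·94.0^0.52·exp(0.02·80-3.6300) = 2.468
  Sd branch = 0.102·Sd^0.62·e^(0.033·RH+0.04·T) = 28.39 μm/a
  r_corr = 2.468 + 28.39 = 30.86 μm/a

r_corr = 30.9 μm/a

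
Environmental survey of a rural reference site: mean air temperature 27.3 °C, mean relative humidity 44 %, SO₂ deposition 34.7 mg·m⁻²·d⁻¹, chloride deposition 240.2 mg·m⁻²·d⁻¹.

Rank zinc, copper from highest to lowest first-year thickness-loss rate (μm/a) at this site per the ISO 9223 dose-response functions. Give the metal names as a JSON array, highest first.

zinc: T>10 °C ⇒ hinge -0.071·(27.3−10) = -1.2283
  SO₂ term: 0.0129·34.7^0.44·exp(0.046·44-1.2283) = 0.1361
  Cl⁻ term: 0.0175·240.2^0.57·exp(0.008·44+0.085·27.3) = 5.763
  r_corr = 0.1361 + 5.763 = 5.899 μm/a
copper: temperature factor f = -0.080·(17.3) = -1.3840
  Pd branch = 0.0053·Pd^0.26·e^(0.059·RH+f) = 0.04478 μm/a
  Sd branch = 0.01025·Sd^0.27·e^(0.036·RH+0.049·T) = 0.8363 μm/a
  r_corr = 0.04478 + 0.8363 = 0.8811 μm/a
Ordering by μm/a: zinc (5.9) > copper (0.881)

["zinc", "copper"]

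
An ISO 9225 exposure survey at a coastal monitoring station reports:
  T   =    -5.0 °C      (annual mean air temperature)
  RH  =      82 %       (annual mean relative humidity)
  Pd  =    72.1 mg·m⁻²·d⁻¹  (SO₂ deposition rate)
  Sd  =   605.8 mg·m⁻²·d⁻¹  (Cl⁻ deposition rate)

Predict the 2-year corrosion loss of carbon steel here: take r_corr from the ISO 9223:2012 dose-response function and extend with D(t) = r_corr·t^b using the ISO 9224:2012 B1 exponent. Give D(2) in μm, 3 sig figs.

D(2) = 108 μm

carbon steel: f(T) = +0.150·(T−10) [T≤10 °C] = -2.2500
  SO₂ term: 1.77·72.1^0.52·exp(0.02·82-2.2500) = 8.896
  Cl⁻ term: 0.102·605.8^0.62·exp(0.033·82+0.04·-5.0) = 66.37
  r_corr = 8.896 + 66.37 = 75.27 μm/a
ISO 9224: D(t) = r_corr · t^b with b = 0.523 (carbon steel, B1)
  D(2) = 75.27 × 2^0.523 = 75.27 × 1.437 = 108.2 μm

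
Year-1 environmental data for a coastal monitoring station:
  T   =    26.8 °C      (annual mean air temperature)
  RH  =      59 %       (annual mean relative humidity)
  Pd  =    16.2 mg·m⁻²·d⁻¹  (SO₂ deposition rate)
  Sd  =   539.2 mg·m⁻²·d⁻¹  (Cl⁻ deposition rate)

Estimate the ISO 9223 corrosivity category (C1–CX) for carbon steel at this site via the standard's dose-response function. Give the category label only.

carbon steel: temperature factor f = -0.054·(16.8) = -0.9072
  Pd branch = 1.77·Pd^0.52·e^(0.02·RH+f) = 9.895 μm/a
  Cl⁻ term: 0.102·539.2^0.62·exp(0.033·59+0.04·26.8) = 103.1
  r_corr = 9.895 + 103.1 = 113 μm/a
Category bounds: 80…200 μm/a bracket r_corr ⇒ C5

C5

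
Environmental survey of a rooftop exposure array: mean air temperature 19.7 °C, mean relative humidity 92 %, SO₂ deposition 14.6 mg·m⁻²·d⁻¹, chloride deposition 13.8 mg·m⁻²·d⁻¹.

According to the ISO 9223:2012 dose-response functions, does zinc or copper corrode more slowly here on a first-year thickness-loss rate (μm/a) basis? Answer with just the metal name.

zinc

zinc: T>10 °C ⇒ hinge -0.071·(19.7−10) = -0.6887
  Pd branch = 0.0129·Pd^0.44·e^(0.046·RH+f) = 1.451 μm/a
  Cl⁻ term: 0.0175·13.8^0.57·exp(0.008·92+0.085·19.7) = 0.8702
  r_corr = 1.451 + 0.8702 = 2.321 μm/a
copper: T>10 °C ⇒ hinge -0.080·(19.7−10) = -0.7760
  SO₂ term: 0.0053·14.6^0.26·exp(0.059·92-0.7760) = 1.115
  Cl⁻ term: 0.01025·13.8^0.27·exp(0.036·92+0.049·19.7) = 1.5
  sum: 1.115 + 1.5 → r_corr = 2.615 μm/a
Ordering by μm/a: copper (2.62) > zinc (2.32)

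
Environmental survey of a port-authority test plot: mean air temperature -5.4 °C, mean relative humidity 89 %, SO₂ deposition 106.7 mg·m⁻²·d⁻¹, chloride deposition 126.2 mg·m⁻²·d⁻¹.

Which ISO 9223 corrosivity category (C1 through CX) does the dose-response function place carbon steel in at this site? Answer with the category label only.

carbon steel: f(T) = +0.150·(T−10) [T≤10 °C] = -2.3100
  SO₂ term: 1.77·106.7^0.52·exp(0.02·89-2.3100) = 11.82
  Cl⁻ term: 0.102·126.2^0.62·exp(0.033·89+0.04·-5.4) = 31.12
  sum: 11.82 + 31.12 → r_corr = 42.93 μm/a
42.9 μm/a falls in (25, 50] for carbon steel → category C3

C3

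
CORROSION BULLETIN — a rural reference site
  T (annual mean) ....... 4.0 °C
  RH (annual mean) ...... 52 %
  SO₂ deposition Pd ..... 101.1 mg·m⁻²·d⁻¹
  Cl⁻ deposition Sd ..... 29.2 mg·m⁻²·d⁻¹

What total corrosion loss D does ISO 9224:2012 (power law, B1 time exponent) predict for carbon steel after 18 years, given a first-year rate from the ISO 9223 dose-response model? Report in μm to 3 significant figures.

carbon steel: f(T) = +0.150·(T−10) [T≤10 °C] = -0.9000
  SO₂ term: 1.77·101.1^0.52·exp(0.02·52-0.9000) = 22.45
  Cl⁻ term: 0.102·29.2^0.62·exp(0.033·52+0.04·4.0) = 5.394
  r_corr = 22.45 + 5.394 = 27.85 μm/a
ISO 9224: D(t) = r_corr · t^b with b = 0.523 (carbon steel, B1)
  D(18) = 27.85 × 18^0.523 = 27.85 × 4.534 = 126.3 μm

D(18) = 126 μm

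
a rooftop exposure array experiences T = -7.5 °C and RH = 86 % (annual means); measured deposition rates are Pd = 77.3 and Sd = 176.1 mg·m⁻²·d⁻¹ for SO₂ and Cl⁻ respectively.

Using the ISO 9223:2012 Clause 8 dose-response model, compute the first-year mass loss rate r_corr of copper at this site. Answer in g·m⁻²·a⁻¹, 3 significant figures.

r_corr = 8.27 g·m⁻²·a⁻¹

copper: T≤10 °C ⇒ hinge +0.126·(-7.5−10) = -2.2050
  SO₂ term: 0.0053·77.3^0.26·exp(0.059·86-2.2050) = 0.2892
  Sd branch = 0.01025·Sd^0.27·e^(0.036·RH+0.049·T) = 0.6339 μm/a
  sum: 0.2892 + 0.6339 → r_corr = 0.9231 μm/a
Convert to mass loss: 0.9231 μm/a × 8.96 g/cm³ = 8.271 g·m⁻²·a⁻¹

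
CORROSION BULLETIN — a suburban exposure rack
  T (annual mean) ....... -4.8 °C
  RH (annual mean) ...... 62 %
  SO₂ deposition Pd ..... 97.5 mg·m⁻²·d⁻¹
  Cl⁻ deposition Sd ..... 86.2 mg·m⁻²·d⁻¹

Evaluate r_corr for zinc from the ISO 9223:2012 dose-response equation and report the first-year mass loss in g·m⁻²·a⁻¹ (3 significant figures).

zinc: temperature factor f = +0.038·(-14.8) = -0.5624
  sulphur-dioxide contribution → 0.9552 μm/a
  chloride contribution → 0.2424 μm/a
  ⇒ r_corr(zinc) = 1.198 μm/a
Convert to mass loss: 1.198 μm/a × 7.14 g/cm³ = 8.551 g·m⁻²·a⁻¹

r_corr = 8.55 g·m⁻²·a⁻¹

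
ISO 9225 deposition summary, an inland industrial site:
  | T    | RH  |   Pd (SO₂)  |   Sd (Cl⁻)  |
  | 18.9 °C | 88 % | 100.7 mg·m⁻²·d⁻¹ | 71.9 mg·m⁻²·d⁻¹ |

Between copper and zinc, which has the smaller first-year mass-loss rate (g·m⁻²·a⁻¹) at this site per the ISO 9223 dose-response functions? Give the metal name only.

copper

copper: f(T) = -0.080·(T−10) [T>10 °C] = -0.7120
  Pd branch = 0.0053·Pd^0.26·e^(0.059·RH+f) = 1.551 μm/a
  Sd branch = 0.01025·Sd^0.27·e^(0.036·RH+0.049·T) = 1.95 μm/a
  r_corr = 1.551 + 1.95 = 3.502 μm/a
  mass loss = 3.502 μm/a × 8.96 g/cm³ = 31.37 g·m⁻²·a⁻¹
zinc: temperature factor f = -0.071·(8.9) = -0.6319
  Pd branch = 0.0129·Pd^0.44·e^(0.046·RH+f) = 2.989 μm/a
  Sd branch = 0.0175·Sd^0.57·e^(0.008·RH+0.085·T) = 2.017 μm/a
  sum: 2.989 + 2.017 → r_corr = 5.006 μm/a
  mass loss = 5.006 μm/a × 7.14 g/cm³ = 35.75 g·m⁻²·a⁻¹
Ordering by g·m⁻²·a⁻¹: zinc (35.7) > copper (31.4)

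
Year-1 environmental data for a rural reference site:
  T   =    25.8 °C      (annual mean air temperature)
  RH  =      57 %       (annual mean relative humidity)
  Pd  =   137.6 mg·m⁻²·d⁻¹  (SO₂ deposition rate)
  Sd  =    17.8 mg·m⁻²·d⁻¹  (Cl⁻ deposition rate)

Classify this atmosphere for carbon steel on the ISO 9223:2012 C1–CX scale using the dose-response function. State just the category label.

C3

carbon steel: T>10 °C ⇒ hinge -0.054·(25.8−10) = -0.8532
  sulphur-dioxide contribution → 30.52 μm/a
  chloride contribution → 11.19 μm/a
  ⇒ r_corr(carbon steel) = 41.72 μm/a
Category bounds: 25…50 μm/a bracket r_corr ⇒ C3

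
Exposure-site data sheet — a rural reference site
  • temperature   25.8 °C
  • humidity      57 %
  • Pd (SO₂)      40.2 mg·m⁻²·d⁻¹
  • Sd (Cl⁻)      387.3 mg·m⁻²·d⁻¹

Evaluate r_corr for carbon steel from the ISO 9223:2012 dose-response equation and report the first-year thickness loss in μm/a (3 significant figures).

carbon steel: temperature factor f = -0.054·(15.8) = -0.8532
  SO₂ term: 1.77·40.2^0.52·exp(0.02·57-0.8532) = 16.1
  Sd branch = 0.102·Sd^0.62·e^(0.033·RH+0.04·T) = 75.56 μm/a
  sum: 16.1 + 75.56 → r_corr = 91.66 μm/a

r_corr = 91.7 μm/a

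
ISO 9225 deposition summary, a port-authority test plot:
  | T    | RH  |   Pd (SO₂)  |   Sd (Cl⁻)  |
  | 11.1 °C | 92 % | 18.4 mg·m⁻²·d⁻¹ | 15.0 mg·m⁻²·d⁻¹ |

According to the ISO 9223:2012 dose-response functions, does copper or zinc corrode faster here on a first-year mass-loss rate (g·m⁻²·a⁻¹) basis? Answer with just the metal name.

copper

copper: f(T) = -0.080·(T−10) [T>10 °C] = -0.0880
  sulphur-dioxide contribution → 2.356 μm/a
  chloride contribution → 1.007 μm/a
  ⇒ r_corr(copper) = 3.363 μm/a
  mass loss = 3.363 μm/a × 8.96 g/cm³ = 30.13 g·m⁻²·a⁻¹
zinc: T>10 °C ⇒ hinge -0.071·(11.1−10) = -0.0781
  sulphur-dioxide contribution → 2.959 μm/a
  chloride contribution → 0.4393 μm/a
  total first-year rate 3.398 μm/a
  mass loss = 3.398 μm/a × 7.14 g/cm³ = 24.26 g·m⁻²·a⁻¹
Ordering by g·m⁻²·a⁻¹: copper (30.1) > zinc (24.3)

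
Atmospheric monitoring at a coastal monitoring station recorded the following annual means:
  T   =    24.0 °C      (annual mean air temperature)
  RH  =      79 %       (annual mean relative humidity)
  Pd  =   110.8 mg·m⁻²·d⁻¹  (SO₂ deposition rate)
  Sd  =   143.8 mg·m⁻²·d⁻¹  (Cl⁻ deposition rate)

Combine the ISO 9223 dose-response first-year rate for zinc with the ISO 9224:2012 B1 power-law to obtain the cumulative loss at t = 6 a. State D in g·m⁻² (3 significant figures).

zinc: f(T) = -0.071·(T−10) [T>10 °C] = -0.9940
  sulphur-dioxide contribution → 1.435 μm/a
  chloride contribution → 4.299 μm/a
  total first-year rate 5.734 μm/a
ISO 9224: D(t) = r_corr · t^b with b = 0.813 (zinc, B1)
  D(6) = 5.734 × 6^0.813 = 5.734 × 4.292 = 24.61 μm
  Mass loss = 24.61 μm × 7.14 g/cm³ = 175.7 g·m⁻²

D(6) = 176 g·m⁻²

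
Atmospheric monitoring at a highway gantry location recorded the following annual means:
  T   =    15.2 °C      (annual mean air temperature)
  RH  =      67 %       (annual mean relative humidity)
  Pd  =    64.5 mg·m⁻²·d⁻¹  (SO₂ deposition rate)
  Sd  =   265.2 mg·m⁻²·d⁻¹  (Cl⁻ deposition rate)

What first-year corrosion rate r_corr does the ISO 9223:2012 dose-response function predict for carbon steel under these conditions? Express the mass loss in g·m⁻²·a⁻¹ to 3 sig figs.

r_corr = 777 g·m⁻²·a⁻¹

carbon steel: temperature factor f = -0.054·(5.2) = -0.2808
  sulphur-dioxide contribution → 44.56 μm/a
  chloride contribution → 54.39 μm/a
  total first-year rate 98.95 μm/a
Convert to mass loss: 98.95 μm/a × 7.85 g/cm³ = 776.7 g·m⁻²·a⁻¹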